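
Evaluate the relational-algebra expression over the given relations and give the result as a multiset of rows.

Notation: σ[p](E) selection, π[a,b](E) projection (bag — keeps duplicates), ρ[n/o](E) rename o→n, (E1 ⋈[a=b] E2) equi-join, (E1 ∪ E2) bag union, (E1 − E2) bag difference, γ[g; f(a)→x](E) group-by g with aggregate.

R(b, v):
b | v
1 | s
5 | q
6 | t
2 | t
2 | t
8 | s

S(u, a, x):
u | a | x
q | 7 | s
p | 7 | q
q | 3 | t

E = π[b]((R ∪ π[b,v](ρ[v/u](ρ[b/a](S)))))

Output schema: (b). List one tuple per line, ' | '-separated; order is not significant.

Row counts bottom-up:
  R → 6
  S → 3
  ρ[b/a](S) → 3
  ρ[v/u](ρ[b/a](S)) → 3
  π[b,v](ρ[v/u](ρ[b/a](S))) → 3
  (R ∪ π[b,v](ρ[v/u](ρ[b/a](S)))) → 9
  π[b]((R ∪ π[b,v](ρ[v/u](ρ[b/a](S))))) → 9

== RESULT ==
b
1
2
2
3
5
6
7
7
8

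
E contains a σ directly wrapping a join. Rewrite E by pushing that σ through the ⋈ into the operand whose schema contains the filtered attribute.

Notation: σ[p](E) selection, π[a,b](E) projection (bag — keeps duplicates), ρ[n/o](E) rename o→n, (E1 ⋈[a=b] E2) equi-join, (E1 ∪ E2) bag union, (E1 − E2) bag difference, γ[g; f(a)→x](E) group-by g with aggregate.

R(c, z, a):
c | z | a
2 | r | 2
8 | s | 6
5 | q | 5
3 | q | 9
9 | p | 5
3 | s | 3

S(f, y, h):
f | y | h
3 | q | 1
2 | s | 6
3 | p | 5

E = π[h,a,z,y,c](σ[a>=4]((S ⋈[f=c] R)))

σ filters on a, owned by the right side.
E' = π[h,a,z,y,c]((S ⋈[f=c] σ[a>=4](R)))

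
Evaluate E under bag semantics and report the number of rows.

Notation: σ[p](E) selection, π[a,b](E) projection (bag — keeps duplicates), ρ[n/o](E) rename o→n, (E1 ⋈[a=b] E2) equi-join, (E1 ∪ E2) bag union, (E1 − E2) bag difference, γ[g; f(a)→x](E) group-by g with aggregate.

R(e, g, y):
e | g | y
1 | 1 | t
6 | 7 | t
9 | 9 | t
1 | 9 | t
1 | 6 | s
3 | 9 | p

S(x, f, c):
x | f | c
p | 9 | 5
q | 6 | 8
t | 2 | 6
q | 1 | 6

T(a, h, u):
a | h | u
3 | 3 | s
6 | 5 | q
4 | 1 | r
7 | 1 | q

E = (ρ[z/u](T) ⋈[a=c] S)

Stepwise |·|:
  T → 4
  ρ[z/u](T) → 4
  S → 4
  (ρ[z/u](T) ⋈[a=c] S) → 2

|E| = 2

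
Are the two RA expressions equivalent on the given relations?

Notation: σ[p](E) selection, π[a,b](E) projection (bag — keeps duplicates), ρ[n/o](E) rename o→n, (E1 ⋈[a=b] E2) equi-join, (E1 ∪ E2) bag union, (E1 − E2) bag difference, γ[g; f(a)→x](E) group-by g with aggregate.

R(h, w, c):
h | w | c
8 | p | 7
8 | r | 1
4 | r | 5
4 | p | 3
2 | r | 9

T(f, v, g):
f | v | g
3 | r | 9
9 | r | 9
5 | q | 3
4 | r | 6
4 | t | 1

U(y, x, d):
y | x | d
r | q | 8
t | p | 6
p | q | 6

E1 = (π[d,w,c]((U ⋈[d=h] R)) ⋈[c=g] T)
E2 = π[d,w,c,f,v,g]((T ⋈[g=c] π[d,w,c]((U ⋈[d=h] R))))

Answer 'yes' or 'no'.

E1 stepwise |·|:
  U → 3
  R → 5
  (U ⋈[d=h] R) → 2
  π[d,w,c]((U ⋈[d=h] R)) → 2
  T → 5
  (π[d,w,c]((U ⋈[d=h] R)) ⋈[c=g] T) → 1
E2 stepwise |·|:
  T → 5
  U → 3
  R → 5
  (U ⋈[d=h] R) → 2
  π[d,w,c]((U ⋈[d=h] R)) → 2
  (T ⋈[g=c] π[d,w,c]((U ⋈[d=h] R))) → 1
  π[d,w,c,f,v,g]((T ⋈[g=c] π[d,w,c]((U ⋈[d=h] R)))) → 1

E1 and E2 produce the same multiset:
d | w | c | f | v | g
8 | r | 1 | 4 | t | 1

yes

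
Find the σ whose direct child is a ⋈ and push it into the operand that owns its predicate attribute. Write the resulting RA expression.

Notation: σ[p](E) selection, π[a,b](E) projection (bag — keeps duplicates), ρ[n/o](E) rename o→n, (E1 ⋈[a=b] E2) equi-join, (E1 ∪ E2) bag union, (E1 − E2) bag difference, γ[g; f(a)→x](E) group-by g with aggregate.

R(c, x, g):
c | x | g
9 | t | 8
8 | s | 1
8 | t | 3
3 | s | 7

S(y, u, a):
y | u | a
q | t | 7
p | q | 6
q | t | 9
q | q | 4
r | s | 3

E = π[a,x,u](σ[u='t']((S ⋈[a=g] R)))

σ filters on u, owned by the left side.
E' = π[a,x,u]((σ[u='t'](S) ⋈[a=g] R))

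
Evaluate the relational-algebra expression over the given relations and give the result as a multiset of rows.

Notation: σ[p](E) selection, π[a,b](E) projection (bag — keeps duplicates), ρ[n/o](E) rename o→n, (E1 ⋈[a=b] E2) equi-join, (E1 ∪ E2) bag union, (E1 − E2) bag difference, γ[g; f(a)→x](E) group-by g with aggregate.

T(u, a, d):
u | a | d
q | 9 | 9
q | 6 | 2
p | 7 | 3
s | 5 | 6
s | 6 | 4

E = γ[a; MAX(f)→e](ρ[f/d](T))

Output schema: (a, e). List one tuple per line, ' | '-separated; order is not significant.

Row counts bottom-up:
  T → 5
  ρ[f/d](T) → 5
  γ[a; MAX(f)→e](ρ[f/d](T)) → 4

== RESULT ==
a | e
5 | 6
6 | 4
7 | 3
9 | 9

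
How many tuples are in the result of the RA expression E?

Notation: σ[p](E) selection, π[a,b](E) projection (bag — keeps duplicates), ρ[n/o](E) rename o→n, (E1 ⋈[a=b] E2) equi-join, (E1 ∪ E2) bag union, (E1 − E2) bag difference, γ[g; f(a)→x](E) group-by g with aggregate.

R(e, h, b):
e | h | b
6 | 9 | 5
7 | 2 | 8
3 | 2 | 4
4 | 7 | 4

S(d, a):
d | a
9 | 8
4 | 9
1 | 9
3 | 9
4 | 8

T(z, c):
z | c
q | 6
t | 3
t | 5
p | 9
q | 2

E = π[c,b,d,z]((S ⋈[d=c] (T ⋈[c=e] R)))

Per-node cardinality:
  S → 5
  T → 5
  R → 4
  (T ⋈[c=e] R) → 2
  (S ⋈[d=c] (T ⋈[c=e] R)) → 1
  π[c,b,d,z]((S ⋈[d=c] (T ⋈[c=e] R))) → 1

|E| = 1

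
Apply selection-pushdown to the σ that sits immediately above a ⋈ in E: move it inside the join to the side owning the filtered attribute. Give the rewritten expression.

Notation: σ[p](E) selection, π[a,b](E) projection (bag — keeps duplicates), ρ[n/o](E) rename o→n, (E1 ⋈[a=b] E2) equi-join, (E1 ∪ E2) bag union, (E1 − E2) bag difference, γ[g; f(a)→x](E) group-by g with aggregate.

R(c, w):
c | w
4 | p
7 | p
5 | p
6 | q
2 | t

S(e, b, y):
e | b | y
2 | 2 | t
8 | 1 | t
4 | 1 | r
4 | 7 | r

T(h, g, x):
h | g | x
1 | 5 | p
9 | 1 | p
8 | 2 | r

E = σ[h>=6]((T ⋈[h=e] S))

σ filters on h, owned by the left side.
E' = (σ[h>=6](T) ⋈[h=e] S)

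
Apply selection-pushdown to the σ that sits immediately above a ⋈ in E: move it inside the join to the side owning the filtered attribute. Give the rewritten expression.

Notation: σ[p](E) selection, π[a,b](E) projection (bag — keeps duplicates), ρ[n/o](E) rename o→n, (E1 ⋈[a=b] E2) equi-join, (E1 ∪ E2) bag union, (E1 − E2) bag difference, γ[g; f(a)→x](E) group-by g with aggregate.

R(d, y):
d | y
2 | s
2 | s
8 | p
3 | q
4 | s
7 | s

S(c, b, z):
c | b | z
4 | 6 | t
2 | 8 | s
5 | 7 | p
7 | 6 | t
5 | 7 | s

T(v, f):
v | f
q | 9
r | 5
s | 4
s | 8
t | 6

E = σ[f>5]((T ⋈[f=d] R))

σ filters on f, owned by the left side.
E' = (σ[f>5](T) ⋈[f=d] R)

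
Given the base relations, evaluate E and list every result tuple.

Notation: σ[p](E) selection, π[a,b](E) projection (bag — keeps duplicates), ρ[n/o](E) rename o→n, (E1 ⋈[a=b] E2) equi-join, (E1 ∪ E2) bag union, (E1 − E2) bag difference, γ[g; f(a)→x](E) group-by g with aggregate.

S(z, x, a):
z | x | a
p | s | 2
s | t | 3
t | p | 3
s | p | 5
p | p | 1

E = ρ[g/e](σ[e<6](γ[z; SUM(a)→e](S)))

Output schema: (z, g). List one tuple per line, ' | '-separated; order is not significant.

Row counts bottom-up:
  S → 5
  γ[z; SUM(a)→e](S) → 3
  σ[e<6](γ[z; SUM(a)→e](S)) → 2
  ρ[g/e](σ[e<6](γ[z; SUM(a)→e](S))) → 2

== RESULT ==
z | g
p | 3
t | 3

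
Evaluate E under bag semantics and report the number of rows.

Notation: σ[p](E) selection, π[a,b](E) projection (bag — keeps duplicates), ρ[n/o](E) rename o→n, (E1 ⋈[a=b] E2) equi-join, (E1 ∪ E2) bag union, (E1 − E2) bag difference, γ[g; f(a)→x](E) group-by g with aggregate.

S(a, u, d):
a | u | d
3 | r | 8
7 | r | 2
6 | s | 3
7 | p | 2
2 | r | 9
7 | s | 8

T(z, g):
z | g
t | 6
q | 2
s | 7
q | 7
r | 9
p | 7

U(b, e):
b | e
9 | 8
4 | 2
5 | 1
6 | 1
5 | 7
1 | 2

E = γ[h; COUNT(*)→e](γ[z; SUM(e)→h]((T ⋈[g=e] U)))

Per-node cardinality:
  T → 6
  U → 6
  (T ⋈[g=e] U) → 5
  γ[z; SUM(e)→h]((T ⋈[g=e] U)) → 3
  γ[h; COUNT(*)→e](γ[z; SUM(e)→h]((T ⋈[g=e] U))) → 2

|E| = 2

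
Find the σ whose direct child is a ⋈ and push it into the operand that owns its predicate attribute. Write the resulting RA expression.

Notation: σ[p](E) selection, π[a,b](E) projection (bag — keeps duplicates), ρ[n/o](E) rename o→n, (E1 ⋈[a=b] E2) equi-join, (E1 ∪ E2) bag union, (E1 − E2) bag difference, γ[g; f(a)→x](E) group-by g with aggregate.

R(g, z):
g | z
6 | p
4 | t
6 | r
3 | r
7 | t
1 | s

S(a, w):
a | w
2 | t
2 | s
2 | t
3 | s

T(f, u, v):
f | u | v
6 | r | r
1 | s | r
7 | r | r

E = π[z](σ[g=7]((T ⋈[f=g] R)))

σ filters on g, owned by the right side.
E' = π[z]((T ⋈[f=g] σ[g=7](R)))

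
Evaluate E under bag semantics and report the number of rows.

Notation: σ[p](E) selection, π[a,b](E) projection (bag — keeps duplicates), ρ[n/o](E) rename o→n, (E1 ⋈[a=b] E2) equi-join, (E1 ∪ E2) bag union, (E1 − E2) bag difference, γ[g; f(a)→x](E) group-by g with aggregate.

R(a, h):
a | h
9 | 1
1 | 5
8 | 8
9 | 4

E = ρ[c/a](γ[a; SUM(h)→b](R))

Stepwise |·|:
  R → 4
  γ[a; SUM(h)→b](R) → 3
  ρ[c/a](γ[a; SUM(h)→b](R)) → 3

|E| = 3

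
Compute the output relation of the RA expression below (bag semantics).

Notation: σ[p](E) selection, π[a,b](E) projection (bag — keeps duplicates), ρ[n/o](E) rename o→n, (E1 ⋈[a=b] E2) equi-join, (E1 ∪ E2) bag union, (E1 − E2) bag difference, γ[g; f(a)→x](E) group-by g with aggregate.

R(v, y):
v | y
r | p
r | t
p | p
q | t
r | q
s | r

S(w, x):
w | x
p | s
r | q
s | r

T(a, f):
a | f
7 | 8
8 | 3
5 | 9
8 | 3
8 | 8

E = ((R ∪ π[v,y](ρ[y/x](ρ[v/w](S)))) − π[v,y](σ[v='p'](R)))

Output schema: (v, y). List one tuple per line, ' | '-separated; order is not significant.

Per-node cardinality:
  R → 6
  S → 3
  ρ[v/w](S) → 3
  ρ[y/x](ρ[v/w](S)) → 3
  π[v,y](ρ[y/x](ρ[v/w](S))) → 3
  (R ∪ π[v,y](ρ[y/x](ρ[v/w](S)))) → 9
  R → 6
  σ[v='p'](R) → 1
  π[v,y](σ[v='p'](R)) → 1
  ((R ∪ π[v,y](ρ[y/x](ρ[v/w](S)))) − π[v,y](σ[v='p'](R))) → 8

== RESULT ==
v | y
p | s
q | t
r | p
r | q
r | q
r | t
s | r
s | r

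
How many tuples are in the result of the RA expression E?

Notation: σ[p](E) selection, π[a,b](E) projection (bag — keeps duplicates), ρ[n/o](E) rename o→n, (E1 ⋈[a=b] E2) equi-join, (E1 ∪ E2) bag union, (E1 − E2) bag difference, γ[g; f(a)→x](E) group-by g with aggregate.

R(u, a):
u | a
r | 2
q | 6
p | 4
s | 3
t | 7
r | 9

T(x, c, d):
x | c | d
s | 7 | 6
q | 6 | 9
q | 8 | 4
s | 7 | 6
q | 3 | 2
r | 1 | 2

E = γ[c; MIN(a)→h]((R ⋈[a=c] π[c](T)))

Subexpression sizes:
  R → 6
  T → 6
  π[c](T) → 6
  (R ⋈[a=c] π[c](T)) → 4
  γ[c; MIN(a)→h]((R ⋈[a=c] π[c](T))) → 3

|E| = 3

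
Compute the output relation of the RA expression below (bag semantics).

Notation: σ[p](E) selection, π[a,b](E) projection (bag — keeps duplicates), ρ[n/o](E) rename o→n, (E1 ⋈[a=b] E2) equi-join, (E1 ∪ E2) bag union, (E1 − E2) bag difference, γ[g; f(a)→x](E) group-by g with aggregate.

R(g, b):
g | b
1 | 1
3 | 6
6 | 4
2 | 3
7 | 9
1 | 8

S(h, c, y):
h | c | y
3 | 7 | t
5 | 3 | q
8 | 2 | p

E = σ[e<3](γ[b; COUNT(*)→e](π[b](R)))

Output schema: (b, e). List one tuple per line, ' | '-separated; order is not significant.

Row counts bottom-up:
  R → 6
  π[b](R) → 6
  γ[b; COUNT(*)→e](π[b](R)) → 6
  σ[e<3](γ[b; COUNT(*)→e](π[b](R))) → 6

== RESULT ==
b | e
1 | 1
3 | 1
4 | 1
6 | 1
8 | 1
9 | 1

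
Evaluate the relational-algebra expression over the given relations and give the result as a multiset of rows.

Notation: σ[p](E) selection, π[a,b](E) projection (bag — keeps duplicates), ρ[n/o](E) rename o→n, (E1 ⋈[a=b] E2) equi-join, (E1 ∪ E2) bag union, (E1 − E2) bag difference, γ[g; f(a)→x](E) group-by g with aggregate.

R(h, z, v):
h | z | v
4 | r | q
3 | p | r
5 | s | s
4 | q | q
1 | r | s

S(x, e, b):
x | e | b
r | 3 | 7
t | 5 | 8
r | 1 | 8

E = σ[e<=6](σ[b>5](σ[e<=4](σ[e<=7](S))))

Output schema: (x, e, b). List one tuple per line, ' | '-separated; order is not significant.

Row counts bottom-up:
  S → 3
  σ[e<=7](S) → 3
  σ[e<=4](σ[e<=7](S)) → 2
  σ[b>5](σ[e<=4](σ[e<=7](S))) → 2
  σ[e<=6](σ[b>5](σ[e<=4](σ[e<=7](S)))) → 2

== RESULT ==
x | e | b
r | 1 | 8
r | 3 | 7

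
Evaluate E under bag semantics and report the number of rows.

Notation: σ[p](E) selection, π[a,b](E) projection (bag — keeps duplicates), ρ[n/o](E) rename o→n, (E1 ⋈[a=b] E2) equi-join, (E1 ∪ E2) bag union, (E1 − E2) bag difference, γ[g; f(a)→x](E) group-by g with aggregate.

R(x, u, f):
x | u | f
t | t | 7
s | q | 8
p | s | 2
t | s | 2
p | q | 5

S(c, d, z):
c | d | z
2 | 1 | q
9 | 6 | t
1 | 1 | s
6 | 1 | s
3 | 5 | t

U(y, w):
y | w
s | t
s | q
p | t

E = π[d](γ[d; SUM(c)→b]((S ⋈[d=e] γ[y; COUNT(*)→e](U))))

Row counts bottom-up:
  S → 5
  U → 3
  γ[y; COUNT(*)→e](U) → 2
  (S ⋈[d=e] γ[y; COUNT(*)→e](U)) → 3
  γ[d; SUM(c)→b]((S ⋈[d=e] γ[y; COUNT(*)→e](U))) → 1
  π[d](γ[d; SUM(c)→b]((S ⋈[d=e] γ[y; COUNT(*)→e](U)))) → 1

|E| = 1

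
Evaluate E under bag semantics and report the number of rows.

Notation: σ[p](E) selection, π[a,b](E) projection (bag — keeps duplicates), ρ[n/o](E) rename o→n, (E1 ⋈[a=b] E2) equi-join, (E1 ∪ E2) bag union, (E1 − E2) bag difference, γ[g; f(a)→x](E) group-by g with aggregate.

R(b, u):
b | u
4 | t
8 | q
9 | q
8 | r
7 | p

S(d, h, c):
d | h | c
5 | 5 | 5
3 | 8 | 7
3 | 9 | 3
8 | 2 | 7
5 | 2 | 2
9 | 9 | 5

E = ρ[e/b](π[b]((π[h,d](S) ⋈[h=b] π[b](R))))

Per-node cardinality:
  S → 6
  π[h,d](S) → 6
  R → 5
  π[b](R) → 5
  (π[h,d](S) ⋈[h=b] π[b](R)) → 4
  π[b]((π[h,d](S) ⋈[h=b] π[b](R))) → 4
  ρ[e/b](π[b]((π[h,d](S) ⋈[h=b] π[b](R)))) → 4

|E| = 4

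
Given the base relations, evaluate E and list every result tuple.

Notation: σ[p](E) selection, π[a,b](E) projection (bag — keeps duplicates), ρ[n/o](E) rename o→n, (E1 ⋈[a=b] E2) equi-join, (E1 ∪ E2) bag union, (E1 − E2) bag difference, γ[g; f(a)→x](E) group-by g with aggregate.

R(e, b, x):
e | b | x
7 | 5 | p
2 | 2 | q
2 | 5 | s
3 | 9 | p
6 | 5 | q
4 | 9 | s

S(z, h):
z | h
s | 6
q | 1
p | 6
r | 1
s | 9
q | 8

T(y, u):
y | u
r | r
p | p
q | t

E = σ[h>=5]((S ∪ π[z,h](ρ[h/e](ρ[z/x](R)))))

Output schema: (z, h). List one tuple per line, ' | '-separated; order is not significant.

Row counts bottom-up:
  S → 6
  R → 6
  ρ[z/x](R) → 6
  ρ[h/e](ρ[z/x](R)) → 6
  π[z,h](ρ[h/e](ρ[z/x](R))) → 6
  (S ∪ π[z,h](ρ[h/e](ρ[z/x](R)))) → 12
  σ[h>=5]((S ∪ π[z,h](ρ[h/e](ρ[z/x](R))))) → 6

== RESULT ==
z | h
p | 6
p | 7
q | 6
q | 8
s | 6
s | 9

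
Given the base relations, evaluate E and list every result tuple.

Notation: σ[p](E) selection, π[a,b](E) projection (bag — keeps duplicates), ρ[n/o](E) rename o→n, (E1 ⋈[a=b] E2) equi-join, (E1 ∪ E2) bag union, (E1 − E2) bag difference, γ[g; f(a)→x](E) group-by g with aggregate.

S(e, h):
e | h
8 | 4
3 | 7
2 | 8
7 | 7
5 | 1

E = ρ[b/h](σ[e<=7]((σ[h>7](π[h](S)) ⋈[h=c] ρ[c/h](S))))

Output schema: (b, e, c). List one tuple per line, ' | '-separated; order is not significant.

Subexpression sizes:
  S → 5
  π[h](S) → 5
  σ[h>7](π[h](S)) → 1
  S → 5
  ρ[c/h](S) → 5
  (σ[h>7](π[h](S)) ⋈[h=c] ρ[c/h](S)) → 1
  σ[e<=7]((σ[h>7](π[h](S)) ⋈[h=c] ρ[c/h](S))) → 1
  ρ[b/h](σ[e<=7]((σ[h>7](π[h](S)) ⋈[h=c] ρ[c/h](S)))) → 1

== RESULT ==
b | e | c
8 | 2 | 8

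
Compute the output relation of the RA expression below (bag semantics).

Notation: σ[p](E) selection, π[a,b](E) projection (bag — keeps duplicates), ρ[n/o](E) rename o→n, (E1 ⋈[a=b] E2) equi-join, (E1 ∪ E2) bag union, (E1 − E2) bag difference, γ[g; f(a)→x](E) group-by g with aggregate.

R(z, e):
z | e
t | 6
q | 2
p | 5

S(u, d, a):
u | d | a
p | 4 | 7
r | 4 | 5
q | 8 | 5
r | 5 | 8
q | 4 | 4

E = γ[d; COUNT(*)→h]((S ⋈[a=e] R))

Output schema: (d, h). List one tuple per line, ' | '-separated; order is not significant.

Subexpression sizes:
  S → 5
  R → 3
  (S ⋈[a=e] R) → 2
  γ[d; COUNT(*)→h]((S ⋈[a=e] R)) → 2

== RESULT ==
d | h
4 | 1
8 | 1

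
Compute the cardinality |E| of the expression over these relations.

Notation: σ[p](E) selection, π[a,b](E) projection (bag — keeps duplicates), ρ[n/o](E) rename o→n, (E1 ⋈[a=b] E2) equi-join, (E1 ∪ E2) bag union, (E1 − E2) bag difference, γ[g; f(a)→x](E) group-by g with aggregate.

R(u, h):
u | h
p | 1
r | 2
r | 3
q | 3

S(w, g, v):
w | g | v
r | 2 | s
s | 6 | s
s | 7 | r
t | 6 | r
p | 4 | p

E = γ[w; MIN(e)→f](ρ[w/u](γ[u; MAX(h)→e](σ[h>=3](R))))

Row counts bottom-up:
  R → 4
  σ[h>=3](R) → 2
  γ[u; MAX(h)→e](σ[h>=3](R)) → 2
  ρ[w/u](γ[u; MAX(h)→e](σ[h>=3](R))) → 2
  γ[w; MIN(e)→f](ρ[w/u](γ[u; MAX(h)→e](σ[h>=3](R)))) → 2

|E| = 2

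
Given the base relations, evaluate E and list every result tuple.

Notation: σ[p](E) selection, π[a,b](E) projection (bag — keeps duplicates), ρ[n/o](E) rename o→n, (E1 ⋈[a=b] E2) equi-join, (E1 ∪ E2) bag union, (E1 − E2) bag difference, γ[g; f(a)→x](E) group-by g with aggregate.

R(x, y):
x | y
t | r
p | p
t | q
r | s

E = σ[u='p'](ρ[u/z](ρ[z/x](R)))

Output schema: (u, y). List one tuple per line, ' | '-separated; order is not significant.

Per-node cardinality:
  R → 4
  ρ[z/x](R) → 4
  ρ[u/z](ρ[z/x](R)) → 4
  σ[u='p'](ρ[u/z](ρ[z/x](R))) → 1

== RESULT ==
u | y
p | p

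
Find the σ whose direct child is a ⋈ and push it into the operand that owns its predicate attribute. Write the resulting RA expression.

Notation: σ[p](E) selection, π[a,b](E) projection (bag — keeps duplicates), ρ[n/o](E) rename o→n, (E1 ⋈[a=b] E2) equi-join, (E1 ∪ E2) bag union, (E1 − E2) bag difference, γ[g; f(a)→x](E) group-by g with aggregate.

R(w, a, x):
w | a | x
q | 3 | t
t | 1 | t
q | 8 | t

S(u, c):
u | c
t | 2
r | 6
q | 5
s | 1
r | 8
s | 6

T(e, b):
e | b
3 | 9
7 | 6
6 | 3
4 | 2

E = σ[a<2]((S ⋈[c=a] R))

σ filters on a, owned by the right side.
E' = (S ⋈[c=a] σ[a<2](R))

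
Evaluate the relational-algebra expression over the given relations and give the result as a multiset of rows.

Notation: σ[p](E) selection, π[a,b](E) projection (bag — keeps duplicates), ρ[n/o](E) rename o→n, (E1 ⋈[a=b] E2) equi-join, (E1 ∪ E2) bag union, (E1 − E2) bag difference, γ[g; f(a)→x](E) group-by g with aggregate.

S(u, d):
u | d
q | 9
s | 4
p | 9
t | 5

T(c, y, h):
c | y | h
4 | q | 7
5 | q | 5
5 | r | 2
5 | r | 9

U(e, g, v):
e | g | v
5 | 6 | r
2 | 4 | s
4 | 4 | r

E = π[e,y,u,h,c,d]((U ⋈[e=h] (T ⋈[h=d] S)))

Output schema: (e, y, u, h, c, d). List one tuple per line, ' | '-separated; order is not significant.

Per-node cardinality:
  U → 3
  T → 4
  S → 4
  (T ⋈[h=d] S) → 3
  (U ⋈[e=h] (T ⋈[h=d] S)) → 1
  π[e,y,u,h,c,d]((U ⋈[e=h] (T ⋈[h=d] S))) → 1

== RESULT ==
e | y | u | h | c | d
5 | q | t | 5 | 5 | 5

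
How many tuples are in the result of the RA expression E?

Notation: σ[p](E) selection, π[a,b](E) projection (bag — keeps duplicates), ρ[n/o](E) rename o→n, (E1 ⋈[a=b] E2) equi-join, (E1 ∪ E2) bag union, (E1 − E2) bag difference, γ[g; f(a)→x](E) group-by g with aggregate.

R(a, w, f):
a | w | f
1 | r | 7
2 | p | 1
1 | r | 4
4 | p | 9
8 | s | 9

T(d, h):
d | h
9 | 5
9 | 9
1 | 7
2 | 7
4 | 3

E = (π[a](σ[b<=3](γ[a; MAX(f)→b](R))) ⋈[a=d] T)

Subexpression sizes:
  R → 5
  γ[a; MAX(f)→b](R) → 4
  σ[b<=3](γ[a; MAX(f)→b](R)) → 1
  π[a](σ[b<=3](γ[a; MAX(f)→b](R))) → 1
  T → 5
  (π[a](σ[b<=3](γ[a; MAX(f)→b](R))) ⋈[a=d] T) → 1

|E| = 1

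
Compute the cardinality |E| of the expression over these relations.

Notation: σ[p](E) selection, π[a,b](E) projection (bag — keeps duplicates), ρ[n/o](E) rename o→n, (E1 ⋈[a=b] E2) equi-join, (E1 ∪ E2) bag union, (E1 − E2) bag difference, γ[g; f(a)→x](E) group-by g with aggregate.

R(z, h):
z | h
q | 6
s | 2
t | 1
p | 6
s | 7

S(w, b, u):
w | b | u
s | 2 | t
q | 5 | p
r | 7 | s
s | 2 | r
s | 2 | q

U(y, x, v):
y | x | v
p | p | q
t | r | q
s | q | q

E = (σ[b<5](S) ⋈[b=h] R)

Subexpression sizes:
  S → 5
  σ[b<5](S) → 3
  R → 5
  (σ[b<5](S) ⋈[b=h] R) → 3

|E| = 3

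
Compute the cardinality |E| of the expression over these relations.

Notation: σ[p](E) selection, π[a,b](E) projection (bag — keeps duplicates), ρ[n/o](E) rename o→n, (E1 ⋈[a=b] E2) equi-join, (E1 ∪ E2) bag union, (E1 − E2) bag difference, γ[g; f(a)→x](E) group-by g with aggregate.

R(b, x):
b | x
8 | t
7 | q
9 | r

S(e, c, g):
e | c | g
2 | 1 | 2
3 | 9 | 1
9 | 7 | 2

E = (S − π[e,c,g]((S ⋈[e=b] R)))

Subexpression sizes:
  S → 3
  S → 3
  R → 3
  (S ⋈[e=b] R) → 1
  π[e,c,g]((S ⋈[e=b] R)) → 1
  (S − π[e,c,g]((S ⋈[e=b] R))) → 2

|E| = 2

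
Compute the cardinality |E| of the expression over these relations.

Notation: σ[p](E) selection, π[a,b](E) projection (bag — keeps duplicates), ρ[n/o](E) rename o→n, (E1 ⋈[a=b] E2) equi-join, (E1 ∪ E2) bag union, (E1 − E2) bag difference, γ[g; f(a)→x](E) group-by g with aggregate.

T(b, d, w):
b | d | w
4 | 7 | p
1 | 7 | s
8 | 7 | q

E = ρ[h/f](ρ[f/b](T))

Subexpression sizes:
  T → 3
  ρ[f/b](T) → 3
  ρ[h/f](ρ[f/b](T)) → 3

|E| = 3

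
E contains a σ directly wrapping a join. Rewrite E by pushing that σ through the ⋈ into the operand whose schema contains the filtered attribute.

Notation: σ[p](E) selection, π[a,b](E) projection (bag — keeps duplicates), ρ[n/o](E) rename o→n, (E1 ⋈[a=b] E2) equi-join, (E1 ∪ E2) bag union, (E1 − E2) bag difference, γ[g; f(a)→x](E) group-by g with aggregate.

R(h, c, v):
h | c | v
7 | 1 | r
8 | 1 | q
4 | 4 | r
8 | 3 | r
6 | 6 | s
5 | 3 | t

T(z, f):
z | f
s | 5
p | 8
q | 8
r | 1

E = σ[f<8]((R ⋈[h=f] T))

σ filters on f, owned by the right side.
E' = (R ⋈[h=f] σ[f<8](T))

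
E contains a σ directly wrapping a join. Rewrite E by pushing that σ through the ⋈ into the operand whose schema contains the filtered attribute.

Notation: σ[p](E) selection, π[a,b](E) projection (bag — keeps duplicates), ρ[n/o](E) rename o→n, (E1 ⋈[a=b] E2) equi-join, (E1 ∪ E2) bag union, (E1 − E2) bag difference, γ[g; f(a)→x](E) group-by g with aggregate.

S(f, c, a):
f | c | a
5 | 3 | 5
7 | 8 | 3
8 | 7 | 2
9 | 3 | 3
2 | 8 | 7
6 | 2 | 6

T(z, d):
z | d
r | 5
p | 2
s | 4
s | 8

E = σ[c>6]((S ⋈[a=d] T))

σ filters on c, owned by the left side.
E' = (σ[c>6](S) ⋈[a=d] T)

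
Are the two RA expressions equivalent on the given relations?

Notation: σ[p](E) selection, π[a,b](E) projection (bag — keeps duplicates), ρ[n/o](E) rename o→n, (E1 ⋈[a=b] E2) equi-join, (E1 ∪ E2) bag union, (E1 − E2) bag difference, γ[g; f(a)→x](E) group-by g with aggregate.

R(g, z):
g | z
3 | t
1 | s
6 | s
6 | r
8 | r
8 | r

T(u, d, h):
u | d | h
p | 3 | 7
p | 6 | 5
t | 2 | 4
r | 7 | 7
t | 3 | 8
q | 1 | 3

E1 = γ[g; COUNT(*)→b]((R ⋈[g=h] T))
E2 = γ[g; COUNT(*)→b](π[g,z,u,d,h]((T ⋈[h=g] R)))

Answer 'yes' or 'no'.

E1 subexpression sizes:
  R → 6
  T → 6
  (R ⋈[g=h] T) → 3
  γ[g; COUNT(*)→b]((R ⋈[g=h] T)) → 2
E2 subexpression sizes:
  T → 6
  R → 6
  (T ⋈[h=g] R) → 3
  π[g,z,u,d,h]((T ⋈[h=g] R)) → 3
  γ[g; COUNT(*)→b](π[g,z,u,d,h]((T ⋈[h=g] R))) → 2

E1 and E2 produce the same multiset:
g | b
3 | 1
8 | 2

yes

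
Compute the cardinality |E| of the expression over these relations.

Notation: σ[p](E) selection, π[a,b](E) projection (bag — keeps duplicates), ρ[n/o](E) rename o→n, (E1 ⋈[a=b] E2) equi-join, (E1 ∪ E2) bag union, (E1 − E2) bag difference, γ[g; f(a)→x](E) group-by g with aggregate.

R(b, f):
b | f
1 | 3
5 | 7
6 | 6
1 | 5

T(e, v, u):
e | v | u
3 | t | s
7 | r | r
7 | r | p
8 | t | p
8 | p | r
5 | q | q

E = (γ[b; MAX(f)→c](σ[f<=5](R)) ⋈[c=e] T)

Per-node cardinality:
  R → 4
  σ[f<=5](R) → 2
  γ[b; MAX(f)→c](σ[f<=5](R)) → 1
  T → 6
  (γ[b; MAX(f)→c](σ[f<=5](R)) ⋈[c=e] T) → 1

|E| = 1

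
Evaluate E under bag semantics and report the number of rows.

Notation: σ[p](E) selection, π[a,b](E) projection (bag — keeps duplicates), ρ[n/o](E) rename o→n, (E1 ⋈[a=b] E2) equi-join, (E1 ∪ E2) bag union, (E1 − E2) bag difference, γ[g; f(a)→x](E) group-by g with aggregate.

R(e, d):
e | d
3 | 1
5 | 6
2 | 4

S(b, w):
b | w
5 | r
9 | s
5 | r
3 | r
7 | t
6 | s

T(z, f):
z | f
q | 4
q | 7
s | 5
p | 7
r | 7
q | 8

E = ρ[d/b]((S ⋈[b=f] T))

Subexpression sizes:
  S → 6
  T → 6
  (S ⋈[b=f] T) → 5
  ρ[d/b]((S ⋈[b=f] T)) → 5

|E| = 5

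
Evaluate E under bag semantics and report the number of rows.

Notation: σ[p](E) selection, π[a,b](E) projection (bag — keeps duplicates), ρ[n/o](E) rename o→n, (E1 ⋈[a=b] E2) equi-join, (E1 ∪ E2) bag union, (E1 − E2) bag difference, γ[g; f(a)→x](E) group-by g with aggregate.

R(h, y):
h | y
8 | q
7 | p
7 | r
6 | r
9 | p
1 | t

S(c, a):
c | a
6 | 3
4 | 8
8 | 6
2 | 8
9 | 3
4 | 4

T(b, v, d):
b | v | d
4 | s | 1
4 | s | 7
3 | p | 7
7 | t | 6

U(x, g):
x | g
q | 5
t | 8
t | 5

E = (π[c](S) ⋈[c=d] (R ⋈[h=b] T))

Row counts bottom-up:
  S → 6
  π[c](S) → 6
  R → 6
  T → 4
  (R ⋈[h=b] T) → 2
  (π[c](S) ⋈[c=d] (R ⋈[h=b] T)) → 2

|E| = 2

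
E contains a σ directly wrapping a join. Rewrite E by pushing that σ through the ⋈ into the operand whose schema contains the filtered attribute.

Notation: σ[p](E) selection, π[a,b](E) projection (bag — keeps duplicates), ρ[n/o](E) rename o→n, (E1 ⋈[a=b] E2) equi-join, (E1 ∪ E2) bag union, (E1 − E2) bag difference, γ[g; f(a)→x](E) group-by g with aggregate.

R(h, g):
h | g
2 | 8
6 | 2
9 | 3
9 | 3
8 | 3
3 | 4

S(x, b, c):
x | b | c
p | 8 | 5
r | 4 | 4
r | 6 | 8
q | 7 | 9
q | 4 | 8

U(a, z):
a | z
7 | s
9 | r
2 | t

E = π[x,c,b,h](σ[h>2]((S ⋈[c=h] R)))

σ filters on h, owned by the right side.
E' = π[x,c,b,h]((S ⋈[c=h] σ[h>2](R)))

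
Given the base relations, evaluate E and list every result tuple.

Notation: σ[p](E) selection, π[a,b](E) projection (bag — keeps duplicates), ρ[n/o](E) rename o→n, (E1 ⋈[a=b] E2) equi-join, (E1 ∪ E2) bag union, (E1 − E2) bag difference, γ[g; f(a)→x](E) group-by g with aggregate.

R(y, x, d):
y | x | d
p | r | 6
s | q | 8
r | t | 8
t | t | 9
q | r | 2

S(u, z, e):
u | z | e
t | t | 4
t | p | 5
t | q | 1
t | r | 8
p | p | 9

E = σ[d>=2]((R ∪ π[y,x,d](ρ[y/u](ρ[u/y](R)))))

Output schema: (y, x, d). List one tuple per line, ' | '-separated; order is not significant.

Stepwise |·|:
  R → 5
  R → 5
  ρ[u/y](R) → 5
  ρ[y/u](ρ[u/y](R)) → 5
  π[y,x,d](ρ[y/u](ρ[u/y](R))) → 5
  (R ∪ π[y,x,d](ρ[y/u](ρ[u/y](R)))) → 10
  σ[d>=2]((R ∪ π[y,x,d](ρ[y/u](ρ[u/y](R))))) → 10

== RESULT ==
y | x | d
p | r | 6
p | r | 6
q | r | 2
q | r | 2
r | t | 8
r | t | 8
s | q | 8
s | q | 8
t | t | 9
t | t | 9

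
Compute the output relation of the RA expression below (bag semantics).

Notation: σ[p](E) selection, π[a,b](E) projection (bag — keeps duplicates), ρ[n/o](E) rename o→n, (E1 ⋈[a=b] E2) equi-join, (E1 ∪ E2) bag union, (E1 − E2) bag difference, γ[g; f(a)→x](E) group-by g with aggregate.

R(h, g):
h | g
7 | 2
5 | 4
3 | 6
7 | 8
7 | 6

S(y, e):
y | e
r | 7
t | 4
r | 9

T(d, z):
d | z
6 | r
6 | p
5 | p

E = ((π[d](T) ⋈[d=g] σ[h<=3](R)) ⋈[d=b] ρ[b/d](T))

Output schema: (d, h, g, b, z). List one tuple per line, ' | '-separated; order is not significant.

Per-node cardinality:
  T → 3
  π[d](T) → 3
  R → 5
  σ[h<=3](R) → 1
  (π[d](T) ⋈[d=g] σ[h<=3](R)) → 2
  T → 3
  ρ[b/d](T) → 3
  ((π[d](T) ⋈[d=g] σ[h<=3](R)) ⋈[d=b] ρ[b/d](T)) → 4

== RESULT ==
d | h | g | b | z
6 | 3 | 6 | 6 | p
6 | 3 | 6 | 6 | p
6 | 3 | 6 | 6 | r
6 | 3 | 6 | 6 | r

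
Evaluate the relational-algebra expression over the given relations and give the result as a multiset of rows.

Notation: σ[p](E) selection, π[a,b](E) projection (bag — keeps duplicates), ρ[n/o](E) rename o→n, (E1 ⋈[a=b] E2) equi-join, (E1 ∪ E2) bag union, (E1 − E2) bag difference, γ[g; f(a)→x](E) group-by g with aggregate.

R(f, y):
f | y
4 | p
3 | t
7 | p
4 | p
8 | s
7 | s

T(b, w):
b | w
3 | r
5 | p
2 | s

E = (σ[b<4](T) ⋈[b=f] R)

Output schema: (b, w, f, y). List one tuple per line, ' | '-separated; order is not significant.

Stepwise |·|:
  T → 3
  σ[b<4](T) → 2
  R → 6
  (σ[b<4](T) ⋈[b=f] R) → 1

== RESULT ==
b | w | f | y
3 | r | 3 | t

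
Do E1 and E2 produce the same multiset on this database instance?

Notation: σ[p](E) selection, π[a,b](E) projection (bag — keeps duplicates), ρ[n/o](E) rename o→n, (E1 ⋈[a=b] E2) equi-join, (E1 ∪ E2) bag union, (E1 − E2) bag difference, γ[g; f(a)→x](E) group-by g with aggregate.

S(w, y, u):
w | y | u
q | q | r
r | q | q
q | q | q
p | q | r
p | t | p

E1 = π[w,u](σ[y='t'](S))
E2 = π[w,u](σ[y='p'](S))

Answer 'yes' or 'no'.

E1 subexpression sizes:
  S → 5
  σ[y='t'](S) → 1
  π[w,u](σ[y='t'](S)) → 1
E2 subexpression sizes:
  S → 5
  σ[y='p'](S) → 0
  π[w,u](σ[y='p'](S)) → 0

E1 result:
w | u
p | p
E2 result:
w | u
(0 rows)
Witness: ('p', 'p') appears 1× in E1 but 0× in E2.

no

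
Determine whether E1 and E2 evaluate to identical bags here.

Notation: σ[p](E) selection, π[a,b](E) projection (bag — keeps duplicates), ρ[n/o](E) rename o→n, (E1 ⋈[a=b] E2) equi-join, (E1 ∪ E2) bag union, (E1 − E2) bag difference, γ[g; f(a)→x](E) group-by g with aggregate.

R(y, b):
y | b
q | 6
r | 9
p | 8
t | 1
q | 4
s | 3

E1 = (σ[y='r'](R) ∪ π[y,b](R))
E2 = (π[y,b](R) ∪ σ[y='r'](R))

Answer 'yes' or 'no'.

E1 row counts bottom-up:
  R → 6
  σ[y='r'](R) → 1
  R → 6
  π[y,b](R) → 6
  (σ[y='r'](R) ∪ π[y,b](R)) → 7
E2 row counts bottom-up:
  R → 6
  π[y,b](R) → 6
  R → 6
  σ[y='r'](R) → 1
  (π[y,b](R) ∪ σ[y='r'](R)) → 7

E1 and E2 produce the same multiset:
y | b
p | 8
q | 4
q | 6
r | 9
r | 9
s | 3
t | 1

yes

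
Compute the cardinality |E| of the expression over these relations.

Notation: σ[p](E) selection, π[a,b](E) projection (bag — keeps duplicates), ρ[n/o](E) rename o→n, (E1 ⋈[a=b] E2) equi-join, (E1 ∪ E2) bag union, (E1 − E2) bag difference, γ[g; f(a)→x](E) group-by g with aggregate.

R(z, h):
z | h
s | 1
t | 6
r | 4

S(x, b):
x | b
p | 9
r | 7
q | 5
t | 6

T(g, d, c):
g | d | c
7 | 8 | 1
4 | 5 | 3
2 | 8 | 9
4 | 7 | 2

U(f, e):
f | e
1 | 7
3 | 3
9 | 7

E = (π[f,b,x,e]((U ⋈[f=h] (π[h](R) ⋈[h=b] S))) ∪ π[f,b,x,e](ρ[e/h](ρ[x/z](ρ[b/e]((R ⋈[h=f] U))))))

Subexpression sizes:
  U → 3
  R → 3
  π[h](R) → 3
  S → 4
  (π[h](R) ⋈[h=b] S) → 1
  (U ⋈[f=h] (π[h](R) ⋈[h=b] S)) → 0
  π[f,b,x,e]((U ⋈[f=h] (π[h](R) ⋈[h=b] S))) → 0
  R → 3
  U → 3
  (R ⋈[h=f] U) → 1
  ρ[b/e]((R ⋈[h=f] U)) → 1
  ρ[x/z](ρ[b/e]((R ⋈[h=f] U))) → 1
  ρ[e/h](ρ[x/z](ρ[b/e]((R ⋈[h=f] U)))) → 1
  π[f,b,x,e](ρ[e/h](ρ[x/z](ρ[b/e]((R ⋈[h=f] U))))) → 1
  (π[f,b,x,e]((U ⋈[f=h] (π[h](R) ⋈[h=b] S))) ∪ π[f,b,x,e](ρ[e/h](ρ[x/z](ρ[b/e]((R ⋈[h=f] U)))))) → 1

|E| = 1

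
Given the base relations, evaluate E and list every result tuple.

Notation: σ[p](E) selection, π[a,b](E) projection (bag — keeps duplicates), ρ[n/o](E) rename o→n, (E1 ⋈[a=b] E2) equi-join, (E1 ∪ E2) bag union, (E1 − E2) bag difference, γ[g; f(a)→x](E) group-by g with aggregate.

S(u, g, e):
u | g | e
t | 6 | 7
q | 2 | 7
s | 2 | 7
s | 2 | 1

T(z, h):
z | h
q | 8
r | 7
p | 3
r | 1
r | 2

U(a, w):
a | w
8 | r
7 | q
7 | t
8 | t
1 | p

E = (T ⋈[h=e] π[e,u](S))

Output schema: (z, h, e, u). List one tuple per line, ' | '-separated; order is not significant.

Row counts bottom-up:
  T → 5
  S → 4
  π[e,u](S) → 4
  (T ⋈[h=e] π[e,u](S)) → 4

== RESULT ==
z | h | e | u
r | 1 | 1 | s
r | 7 | 7 | q
r | 7 | 7 | s
r | 7 | 7 | t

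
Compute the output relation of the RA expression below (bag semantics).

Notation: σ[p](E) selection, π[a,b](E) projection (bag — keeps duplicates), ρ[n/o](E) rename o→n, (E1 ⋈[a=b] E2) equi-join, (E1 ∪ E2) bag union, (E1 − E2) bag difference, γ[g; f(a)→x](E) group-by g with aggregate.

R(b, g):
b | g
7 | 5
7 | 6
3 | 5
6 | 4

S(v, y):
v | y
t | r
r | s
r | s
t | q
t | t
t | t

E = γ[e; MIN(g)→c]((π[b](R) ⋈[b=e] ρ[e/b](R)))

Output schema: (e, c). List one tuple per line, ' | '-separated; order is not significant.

Subexpression sizes:
  R → 4
  π[b](R) → 4
  R → 4
  ρ[e/b](R) → 4
  (π[b](R) ⋈[b=e] ρ[e/b](R)) → 6
  γ[e; MIN(g)→c]((π[b](R) ⋈[b=e] ρ[e/b](R))) → 3

== RESULT ==
e | c
3 | 5
6 | 4
7 | 5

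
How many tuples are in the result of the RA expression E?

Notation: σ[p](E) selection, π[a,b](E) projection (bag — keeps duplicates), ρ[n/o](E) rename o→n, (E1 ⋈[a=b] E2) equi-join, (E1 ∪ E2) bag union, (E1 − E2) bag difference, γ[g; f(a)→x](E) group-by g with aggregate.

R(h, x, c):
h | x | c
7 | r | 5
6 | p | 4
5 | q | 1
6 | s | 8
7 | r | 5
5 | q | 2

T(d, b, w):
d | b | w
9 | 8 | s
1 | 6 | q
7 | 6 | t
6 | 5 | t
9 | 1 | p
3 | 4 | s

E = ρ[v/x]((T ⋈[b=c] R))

Row counts bottom-up:
  T → 6
  R → 6
  (T ⋈[b=c] R) → 5
  ρ[v/x]((T ⋈[b=c] R)) → 5

|E| = 5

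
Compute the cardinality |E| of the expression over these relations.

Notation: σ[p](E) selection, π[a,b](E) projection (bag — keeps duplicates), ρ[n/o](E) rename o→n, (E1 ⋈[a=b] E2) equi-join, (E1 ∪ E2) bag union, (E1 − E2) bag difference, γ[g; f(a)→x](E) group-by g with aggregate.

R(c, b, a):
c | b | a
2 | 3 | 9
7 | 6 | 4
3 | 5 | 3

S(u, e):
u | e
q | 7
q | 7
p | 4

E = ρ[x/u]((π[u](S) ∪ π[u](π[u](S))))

Subexpression sizes:
  S → 3
  π[u](S) → 3
  S → 3
  π[u](S) → 3
  π[u](π[u](S)) → 3
  (π[u](S) ∪ π[u](π[u](S))) → 6
  ρ[x/u]((π[u](S) ∪ π[u](π[u](S)))) → 6

|E| = 6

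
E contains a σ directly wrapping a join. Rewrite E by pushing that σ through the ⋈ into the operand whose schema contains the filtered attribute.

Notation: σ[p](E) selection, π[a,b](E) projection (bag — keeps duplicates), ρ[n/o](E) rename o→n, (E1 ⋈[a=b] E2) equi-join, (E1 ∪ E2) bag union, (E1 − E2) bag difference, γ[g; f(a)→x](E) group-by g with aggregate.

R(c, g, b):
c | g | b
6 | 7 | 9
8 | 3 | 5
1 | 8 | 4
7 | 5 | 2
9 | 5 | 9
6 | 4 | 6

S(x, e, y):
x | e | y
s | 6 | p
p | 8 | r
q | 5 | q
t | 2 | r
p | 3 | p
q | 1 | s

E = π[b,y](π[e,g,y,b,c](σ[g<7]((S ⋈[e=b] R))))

σ filters on g, owned by the right side.
E' = π[b,y](π[e,g,y,b,c]((S ⋈[e=b] σ[g<7](R))))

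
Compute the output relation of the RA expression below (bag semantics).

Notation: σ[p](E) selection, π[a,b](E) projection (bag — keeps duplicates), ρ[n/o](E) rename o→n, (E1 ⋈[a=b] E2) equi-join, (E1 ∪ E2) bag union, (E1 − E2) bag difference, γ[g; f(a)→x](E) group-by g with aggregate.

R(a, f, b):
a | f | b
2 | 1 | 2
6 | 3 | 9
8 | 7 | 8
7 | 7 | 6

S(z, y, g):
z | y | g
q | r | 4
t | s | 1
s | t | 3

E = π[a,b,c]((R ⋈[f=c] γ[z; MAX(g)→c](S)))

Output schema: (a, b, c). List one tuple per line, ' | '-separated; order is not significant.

Subexpression sizes:
  R → 4
  S → 3
  γ[z; MAX(g)→c](S) → 3
  (R ⋈[f=c] γ[z; MAX(g)→c](S)) → 2
  π[a,b,c]((R ⋈[f=c] γ[z; MAX(g)→c](S))) → 2

== RESULT ==
a | b | c
2 | 2 | 1
6 | 9 | 3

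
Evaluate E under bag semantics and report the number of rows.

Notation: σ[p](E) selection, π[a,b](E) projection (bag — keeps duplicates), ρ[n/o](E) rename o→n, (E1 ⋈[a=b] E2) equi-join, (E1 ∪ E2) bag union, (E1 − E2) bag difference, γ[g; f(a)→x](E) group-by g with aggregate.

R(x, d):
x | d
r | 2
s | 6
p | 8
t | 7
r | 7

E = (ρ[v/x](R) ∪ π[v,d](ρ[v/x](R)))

Stepwise |·|:
  R → 5
  ρ[v/x](R) → 5
  R → 5
  ρ[v/x](R) → 5
  π[v,d](ρ[v/x](R)) → 5
  (ρ[v/x](R) ∪ π[v,d](ρ[v/x](R))) → 10

|E| = 10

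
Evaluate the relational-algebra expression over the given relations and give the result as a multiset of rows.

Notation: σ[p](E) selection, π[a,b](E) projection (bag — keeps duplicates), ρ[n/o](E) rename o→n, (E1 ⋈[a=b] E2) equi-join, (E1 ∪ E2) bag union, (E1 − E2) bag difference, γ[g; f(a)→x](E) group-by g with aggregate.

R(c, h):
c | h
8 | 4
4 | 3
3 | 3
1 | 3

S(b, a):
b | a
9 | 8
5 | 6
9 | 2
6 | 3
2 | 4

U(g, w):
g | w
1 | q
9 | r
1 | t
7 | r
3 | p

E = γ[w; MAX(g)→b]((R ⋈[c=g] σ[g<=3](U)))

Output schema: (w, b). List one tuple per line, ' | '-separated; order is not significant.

Stepwise |·|:
  R → 4
  U → 5
  σ[g<=3](U) → 3
  (R ⋈[c=g] σ[g<=3](U)) → 3
  γ[w; MAX(g)→b]((R ⋈[c=g] σ[g<=3](U))) → 3

== RESULT ==
w | b
p | 3
q | 1
t | 1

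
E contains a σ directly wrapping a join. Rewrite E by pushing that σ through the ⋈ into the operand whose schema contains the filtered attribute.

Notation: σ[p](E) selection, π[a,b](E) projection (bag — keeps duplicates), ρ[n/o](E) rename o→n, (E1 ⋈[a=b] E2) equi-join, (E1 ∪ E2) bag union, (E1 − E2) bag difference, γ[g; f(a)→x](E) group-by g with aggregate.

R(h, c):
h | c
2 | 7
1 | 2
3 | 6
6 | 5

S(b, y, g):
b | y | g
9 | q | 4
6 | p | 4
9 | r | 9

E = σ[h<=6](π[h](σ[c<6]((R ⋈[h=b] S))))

σ filters on c, owned by the left side.
E' = σ[h<=6](π[h]((σ[c<6](R) ⋈[h=b] S)))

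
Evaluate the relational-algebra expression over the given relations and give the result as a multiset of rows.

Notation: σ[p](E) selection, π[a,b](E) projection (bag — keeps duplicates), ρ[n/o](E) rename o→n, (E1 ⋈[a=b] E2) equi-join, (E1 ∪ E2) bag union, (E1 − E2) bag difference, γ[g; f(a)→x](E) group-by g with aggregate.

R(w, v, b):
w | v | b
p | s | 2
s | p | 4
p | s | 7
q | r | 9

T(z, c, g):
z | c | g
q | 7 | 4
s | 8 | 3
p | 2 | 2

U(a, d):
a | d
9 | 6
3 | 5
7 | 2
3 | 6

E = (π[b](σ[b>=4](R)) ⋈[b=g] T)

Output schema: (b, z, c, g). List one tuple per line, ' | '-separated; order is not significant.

Stepwise |·|:
  R → 4
  σ[b>=4](R) → 3
  π[b](σ[b>=4](R)) → 3
  T → 3
  (π[b](σ[b>=4](R)) ⋈[b=g] T) → 1

== RESULT ==
b | z | c | g
4 | q | 7 | 4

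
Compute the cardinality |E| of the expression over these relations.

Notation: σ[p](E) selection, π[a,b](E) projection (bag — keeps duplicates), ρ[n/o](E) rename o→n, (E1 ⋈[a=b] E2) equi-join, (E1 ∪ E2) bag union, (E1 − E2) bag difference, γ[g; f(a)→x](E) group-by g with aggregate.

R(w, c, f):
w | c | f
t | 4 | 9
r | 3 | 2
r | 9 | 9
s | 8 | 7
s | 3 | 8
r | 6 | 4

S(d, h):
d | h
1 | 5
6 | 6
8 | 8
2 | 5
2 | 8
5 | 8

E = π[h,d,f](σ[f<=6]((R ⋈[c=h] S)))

Row counts bottom-up:
  R → 6
  S → 6
  (R ⋈[c=h] S) → 4
  σ[f<=6]((R ⋈[c=h] S)) → 1
  π[h,d,f](σ[f<=6]((R ⋈[c=h] S))) → 1

|E| = 1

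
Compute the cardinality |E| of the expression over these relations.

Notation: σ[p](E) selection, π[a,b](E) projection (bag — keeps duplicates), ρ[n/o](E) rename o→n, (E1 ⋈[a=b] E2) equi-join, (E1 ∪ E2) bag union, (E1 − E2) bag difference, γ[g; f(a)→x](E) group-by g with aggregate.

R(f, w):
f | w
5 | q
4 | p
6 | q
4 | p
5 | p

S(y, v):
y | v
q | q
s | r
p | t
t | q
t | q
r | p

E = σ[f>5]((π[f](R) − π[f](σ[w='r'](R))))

Per-node cardinality:
  R → 5
  π[f](R) → 5
  R → 5
  σ[w='r'](R) → 0
  π[f](σ[w='r'](R)) → 0
  (π[f](R) − π[f](σ[w='r'](R))) → 5
  σ[f>5]((π[f](R) − π[f](σ[w='r'](R)))) → 1

|E| = 1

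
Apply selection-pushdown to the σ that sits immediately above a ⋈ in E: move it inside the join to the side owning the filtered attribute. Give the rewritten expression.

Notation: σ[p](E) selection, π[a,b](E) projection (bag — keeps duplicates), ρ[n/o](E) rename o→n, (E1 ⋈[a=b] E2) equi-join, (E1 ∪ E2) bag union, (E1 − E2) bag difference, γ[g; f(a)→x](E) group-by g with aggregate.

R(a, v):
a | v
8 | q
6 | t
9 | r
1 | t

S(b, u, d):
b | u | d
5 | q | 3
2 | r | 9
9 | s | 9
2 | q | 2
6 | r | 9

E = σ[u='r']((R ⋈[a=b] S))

σ filters on u, owned by the right side.
E' = (R ⋈[a=b] σ[u='r'](S))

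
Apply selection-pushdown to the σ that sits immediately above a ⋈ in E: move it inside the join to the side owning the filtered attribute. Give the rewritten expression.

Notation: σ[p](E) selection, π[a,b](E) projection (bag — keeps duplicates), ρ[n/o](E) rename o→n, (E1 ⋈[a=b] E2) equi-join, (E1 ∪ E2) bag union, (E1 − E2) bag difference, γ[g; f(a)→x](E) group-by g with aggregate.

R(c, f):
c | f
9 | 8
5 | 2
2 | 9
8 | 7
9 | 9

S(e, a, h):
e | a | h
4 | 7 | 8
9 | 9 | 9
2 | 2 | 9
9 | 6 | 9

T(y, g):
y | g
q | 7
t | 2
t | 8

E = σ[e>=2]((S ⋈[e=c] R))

σ filters on e, owned by the left side.
E' = (σ[e>=2](S) ⋈[e=c] R)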